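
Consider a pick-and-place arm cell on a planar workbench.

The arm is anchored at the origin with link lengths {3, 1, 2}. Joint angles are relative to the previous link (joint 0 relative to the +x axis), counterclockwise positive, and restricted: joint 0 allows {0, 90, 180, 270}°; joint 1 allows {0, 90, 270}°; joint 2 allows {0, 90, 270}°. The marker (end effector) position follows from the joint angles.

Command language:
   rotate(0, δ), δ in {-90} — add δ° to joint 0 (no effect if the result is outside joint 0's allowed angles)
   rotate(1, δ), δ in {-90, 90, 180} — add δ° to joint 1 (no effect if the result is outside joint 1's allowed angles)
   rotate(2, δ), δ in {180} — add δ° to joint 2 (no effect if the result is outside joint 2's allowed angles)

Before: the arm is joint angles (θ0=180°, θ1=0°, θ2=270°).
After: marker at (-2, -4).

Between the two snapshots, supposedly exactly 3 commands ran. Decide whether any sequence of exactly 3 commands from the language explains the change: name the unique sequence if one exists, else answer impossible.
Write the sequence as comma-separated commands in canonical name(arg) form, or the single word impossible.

rotate(0, -90), rotate(0, -90), rotate(0, -90)

from: joint angles (θ0=180°, θ1=0°, θ2=270°)
1. rotate(0, -90) → joint angles (θ0=90°, θ1=0°, θ2=270°)
2. rotate(0, -90) → joint angles (θ0=0°, θ1=0°, θ2=270°)
3. rotate(0, -90) → joint angles (θ0=270°, θ1=0°, θ2=270°)
no other 3-command option fits: unique.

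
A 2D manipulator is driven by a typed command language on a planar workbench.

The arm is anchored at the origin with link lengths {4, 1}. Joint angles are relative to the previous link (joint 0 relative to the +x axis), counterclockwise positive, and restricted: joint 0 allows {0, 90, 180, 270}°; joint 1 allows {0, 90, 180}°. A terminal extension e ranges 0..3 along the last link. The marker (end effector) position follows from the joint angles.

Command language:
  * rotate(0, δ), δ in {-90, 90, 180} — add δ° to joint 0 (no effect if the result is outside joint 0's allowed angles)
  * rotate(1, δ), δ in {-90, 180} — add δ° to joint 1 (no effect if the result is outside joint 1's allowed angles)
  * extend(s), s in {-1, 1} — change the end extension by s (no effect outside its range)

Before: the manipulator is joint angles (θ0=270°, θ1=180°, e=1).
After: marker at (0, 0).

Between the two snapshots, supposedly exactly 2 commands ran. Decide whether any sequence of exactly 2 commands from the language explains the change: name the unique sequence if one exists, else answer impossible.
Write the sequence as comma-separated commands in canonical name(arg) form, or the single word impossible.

initial: joint angles (θ0=270°, θ1=180°, e=1)
[1] after extend(1): joint angles (θ0=270°, θ1=180°, e=2)
[2] after extend(1): joint angles (θ0=270°, θ1=180°, e=3)
no other 2-command option fits: unique.

extend(1), extend(1)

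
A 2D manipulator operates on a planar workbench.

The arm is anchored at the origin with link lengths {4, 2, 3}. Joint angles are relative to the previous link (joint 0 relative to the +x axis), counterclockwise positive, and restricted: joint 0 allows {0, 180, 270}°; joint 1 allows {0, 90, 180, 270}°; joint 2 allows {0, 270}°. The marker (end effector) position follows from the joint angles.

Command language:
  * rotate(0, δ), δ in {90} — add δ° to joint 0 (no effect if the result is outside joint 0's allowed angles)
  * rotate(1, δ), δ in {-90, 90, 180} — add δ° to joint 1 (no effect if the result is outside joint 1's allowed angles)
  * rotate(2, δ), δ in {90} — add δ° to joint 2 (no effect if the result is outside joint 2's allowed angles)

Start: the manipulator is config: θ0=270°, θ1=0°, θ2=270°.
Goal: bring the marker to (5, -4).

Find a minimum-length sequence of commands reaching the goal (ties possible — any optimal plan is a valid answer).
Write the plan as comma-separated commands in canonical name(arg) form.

start: config: θ0=270°, θ1=0°, θ2=270°
t=1 rotate(2, 90) ⇒ config: θ0=270°, θ1=0°, θ2=0°
t=2 rotate(1, 90) ⇒ config: θ0=270°, θ1=90°, θ2=0°
shorter routes all fall short; 2 is best.

rotate(2, 90), rotate(1, 90)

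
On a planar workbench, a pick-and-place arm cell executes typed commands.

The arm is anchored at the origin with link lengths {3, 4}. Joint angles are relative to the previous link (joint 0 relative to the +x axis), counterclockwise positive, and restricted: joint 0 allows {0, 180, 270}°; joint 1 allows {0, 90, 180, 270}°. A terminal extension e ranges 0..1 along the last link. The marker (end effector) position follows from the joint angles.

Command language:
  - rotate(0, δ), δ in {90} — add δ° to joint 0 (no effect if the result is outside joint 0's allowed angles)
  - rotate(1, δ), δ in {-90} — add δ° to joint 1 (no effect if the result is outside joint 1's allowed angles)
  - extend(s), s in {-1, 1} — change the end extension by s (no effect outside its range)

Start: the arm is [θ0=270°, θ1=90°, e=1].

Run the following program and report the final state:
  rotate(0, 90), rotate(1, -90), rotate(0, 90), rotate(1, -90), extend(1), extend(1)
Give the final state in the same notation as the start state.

t0: [θ0=270°, θ1=90°, e=1]
step 1 (rotate(0, 90)): [θ0=0°, θ1=90°, e=1]
step 2 (rotate(1, -90)): [θ0=0°, θ1=0°, e=1]
step 3 (rotate(0, 90)): [θ0=0°, θ1=0°, e=1]
step 4 (rotate(1, -90)): [θ0=0°, θ1=270°, e=1]
step 5 (extend(1)): [θ0=0°, θ1=270°, e=1]
step 6 (extend(1)): [θ0=0°, θ1=270°, e=1]

[θ0=0°, θ1=270°, e=1]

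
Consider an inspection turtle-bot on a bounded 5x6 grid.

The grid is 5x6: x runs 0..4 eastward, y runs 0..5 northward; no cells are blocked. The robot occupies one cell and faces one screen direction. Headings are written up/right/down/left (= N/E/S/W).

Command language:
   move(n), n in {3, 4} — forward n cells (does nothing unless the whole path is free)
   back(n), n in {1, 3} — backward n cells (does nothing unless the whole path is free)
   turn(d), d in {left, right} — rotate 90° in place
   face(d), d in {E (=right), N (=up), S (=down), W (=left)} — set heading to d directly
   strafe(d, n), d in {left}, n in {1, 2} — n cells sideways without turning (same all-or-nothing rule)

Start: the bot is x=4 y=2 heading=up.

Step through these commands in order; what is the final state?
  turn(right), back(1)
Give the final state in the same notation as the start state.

x=3 y=2 heading=right

start: x=4 y=2 heading=up
1. turn(right) → x=4 y=2 heading=right
2. back(1) → x=3 y=2 heading=right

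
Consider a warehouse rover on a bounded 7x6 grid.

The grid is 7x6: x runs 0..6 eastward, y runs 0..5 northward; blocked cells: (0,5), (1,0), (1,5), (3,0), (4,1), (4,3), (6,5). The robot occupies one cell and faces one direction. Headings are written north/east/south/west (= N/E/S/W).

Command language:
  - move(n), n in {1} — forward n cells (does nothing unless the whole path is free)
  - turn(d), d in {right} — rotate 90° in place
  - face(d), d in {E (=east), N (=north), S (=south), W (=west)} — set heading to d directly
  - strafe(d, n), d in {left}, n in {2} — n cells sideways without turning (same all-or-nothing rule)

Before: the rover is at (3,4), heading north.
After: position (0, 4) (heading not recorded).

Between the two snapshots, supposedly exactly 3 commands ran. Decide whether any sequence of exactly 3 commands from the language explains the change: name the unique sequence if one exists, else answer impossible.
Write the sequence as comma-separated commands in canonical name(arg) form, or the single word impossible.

key: order matters: swapping strafe(left, 2) and move(1) lands elsewhere
begin: at (3,4), heading north
step 1 (strafe(left, 2)): at (1,4), heading north
step 2 (face(W)): at (1,4), heading west
step 3 (move(1)): at (0,4), heading west
all 343 alternatives checked — unique.

strafe(left, 2), face(W), move(1)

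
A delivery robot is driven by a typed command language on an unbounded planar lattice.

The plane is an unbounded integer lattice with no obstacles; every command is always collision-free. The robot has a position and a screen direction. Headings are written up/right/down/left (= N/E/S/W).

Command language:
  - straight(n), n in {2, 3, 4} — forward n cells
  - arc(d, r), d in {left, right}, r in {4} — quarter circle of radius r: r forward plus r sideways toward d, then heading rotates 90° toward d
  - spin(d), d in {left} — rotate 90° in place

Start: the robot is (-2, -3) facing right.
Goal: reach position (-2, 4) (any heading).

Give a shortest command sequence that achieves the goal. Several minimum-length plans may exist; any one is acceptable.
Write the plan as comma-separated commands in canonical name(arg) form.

begin: (-2, -3) facing right
t=1 spin(left) ⇒ (-2, -3) facing up
t=2 straight(3) ⇒ (-2, 0) facing up
t=3 straight(4) ⇒ (-2, 4) facing up
minimal: 3 command(s), checked below 3.

spin(left), straight(3), straight(4)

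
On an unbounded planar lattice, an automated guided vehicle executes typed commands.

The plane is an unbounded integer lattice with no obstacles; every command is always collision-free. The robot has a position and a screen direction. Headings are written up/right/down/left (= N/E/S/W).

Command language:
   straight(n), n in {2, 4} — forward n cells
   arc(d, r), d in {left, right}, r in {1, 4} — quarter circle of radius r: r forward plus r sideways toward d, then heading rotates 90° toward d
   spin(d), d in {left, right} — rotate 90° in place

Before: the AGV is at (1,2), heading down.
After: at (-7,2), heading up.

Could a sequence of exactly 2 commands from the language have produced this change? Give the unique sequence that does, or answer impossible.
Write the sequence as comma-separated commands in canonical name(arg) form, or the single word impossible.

key: position moved to (-7,2) AND the heading swung to N — translation plus rotation needed
from: at (1,2), heading down
t=1 arc(right, 4) ⇒ at (-3,-2), heading left
t=2 arc(right, 4) ⇒ at (-7,2), heading up
all 64 alternatives checked — unique.

arc(right, 4), arc(right, 4)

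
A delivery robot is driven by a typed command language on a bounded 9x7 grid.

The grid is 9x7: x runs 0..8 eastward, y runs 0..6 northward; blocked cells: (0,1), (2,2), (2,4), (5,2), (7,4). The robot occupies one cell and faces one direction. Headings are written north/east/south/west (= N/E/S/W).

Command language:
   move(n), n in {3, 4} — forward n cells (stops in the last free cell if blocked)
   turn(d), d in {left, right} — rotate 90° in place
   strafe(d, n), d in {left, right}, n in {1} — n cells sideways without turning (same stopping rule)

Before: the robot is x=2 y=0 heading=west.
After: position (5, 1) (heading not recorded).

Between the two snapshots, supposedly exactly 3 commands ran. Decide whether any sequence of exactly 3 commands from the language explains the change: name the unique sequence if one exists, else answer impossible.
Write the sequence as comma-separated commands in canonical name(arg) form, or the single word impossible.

all 216 sequences checked — none match.

impossible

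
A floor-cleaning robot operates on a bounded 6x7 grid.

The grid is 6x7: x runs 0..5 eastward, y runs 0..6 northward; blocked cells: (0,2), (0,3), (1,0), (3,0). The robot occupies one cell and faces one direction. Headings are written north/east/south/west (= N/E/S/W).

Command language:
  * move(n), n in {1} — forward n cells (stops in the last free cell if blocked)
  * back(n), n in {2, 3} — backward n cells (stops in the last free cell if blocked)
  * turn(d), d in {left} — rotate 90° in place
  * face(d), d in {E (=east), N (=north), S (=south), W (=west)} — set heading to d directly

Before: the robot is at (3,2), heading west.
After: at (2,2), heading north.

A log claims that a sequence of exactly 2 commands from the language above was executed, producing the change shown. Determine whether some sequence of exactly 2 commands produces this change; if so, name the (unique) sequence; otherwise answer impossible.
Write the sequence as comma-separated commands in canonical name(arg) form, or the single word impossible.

key: position moved to (2,2) AND the heading swung to N — translation plus rotation needed
from: at (3,2), heading west
[1] after move(1): at (2,2), heading west
[2] after face(N): at (2,2), heading north
no rival 2-sequence matches.

move(1), face(N)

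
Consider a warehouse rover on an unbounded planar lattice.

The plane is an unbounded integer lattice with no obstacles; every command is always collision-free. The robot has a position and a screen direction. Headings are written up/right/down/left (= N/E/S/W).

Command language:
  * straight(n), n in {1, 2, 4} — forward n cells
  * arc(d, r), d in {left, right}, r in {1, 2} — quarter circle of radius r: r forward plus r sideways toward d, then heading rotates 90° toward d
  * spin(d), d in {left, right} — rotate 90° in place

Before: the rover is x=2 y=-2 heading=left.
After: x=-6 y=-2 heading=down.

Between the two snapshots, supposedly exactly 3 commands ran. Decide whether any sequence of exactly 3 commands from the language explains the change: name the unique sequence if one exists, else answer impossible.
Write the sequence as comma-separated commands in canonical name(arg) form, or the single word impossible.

key: cell and facing (now S) both changed — the 3 commands mix motion and turning
start: x=2 y=-2 heading=left
step 1 (straight(4)): x=-2 y=-2 heading=left
step 2 (straight(4)): x=-6 y=-2 heading=left
step 3 (spin(left)): x=-6 y=-2 heading=down
no rival 3-sequence matches.

straight(4), straight(4), spin(left)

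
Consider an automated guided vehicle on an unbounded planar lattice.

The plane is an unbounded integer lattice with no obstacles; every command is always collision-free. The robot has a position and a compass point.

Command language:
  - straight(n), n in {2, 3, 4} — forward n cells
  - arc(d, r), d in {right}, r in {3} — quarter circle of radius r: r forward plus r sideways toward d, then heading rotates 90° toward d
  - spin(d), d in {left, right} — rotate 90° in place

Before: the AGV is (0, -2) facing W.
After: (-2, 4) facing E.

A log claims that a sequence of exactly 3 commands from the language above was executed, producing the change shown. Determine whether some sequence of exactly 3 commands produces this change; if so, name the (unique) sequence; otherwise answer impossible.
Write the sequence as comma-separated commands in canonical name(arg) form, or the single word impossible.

key: running arc(right, 3) before straight(2) would end elsewhere — order is forced
start: (0, -2) facing W
step 1 (straight(2)): (-2, -2) facing W
step 2 (arc(right, 3)): (-5, 1) facing N
step 3 (arc(right, 3)): (-2, 4) facing E
no rival 3-sequence matches.

straight(2), arc(right, 3), arc(right, 3)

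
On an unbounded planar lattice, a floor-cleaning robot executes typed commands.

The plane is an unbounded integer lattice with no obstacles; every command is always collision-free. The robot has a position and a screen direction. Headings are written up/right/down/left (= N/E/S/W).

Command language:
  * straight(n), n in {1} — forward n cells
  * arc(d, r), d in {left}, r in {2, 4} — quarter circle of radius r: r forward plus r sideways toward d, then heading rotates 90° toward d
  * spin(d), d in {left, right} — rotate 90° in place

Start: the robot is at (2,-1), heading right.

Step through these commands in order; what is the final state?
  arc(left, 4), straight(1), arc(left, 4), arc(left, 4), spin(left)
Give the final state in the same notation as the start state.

start: at (2,-1), heading right
[1] after arc(left, 4): at (6,3), heading up
[2] after straight(1): at (6,4), heading up
[3] after arc(left, 4): at (2,8), heading left
[4] after arc(left, 4): at (-2,4), heading down
[5] after spin(left): at (-2,4), heading right

at (-2,4), heading right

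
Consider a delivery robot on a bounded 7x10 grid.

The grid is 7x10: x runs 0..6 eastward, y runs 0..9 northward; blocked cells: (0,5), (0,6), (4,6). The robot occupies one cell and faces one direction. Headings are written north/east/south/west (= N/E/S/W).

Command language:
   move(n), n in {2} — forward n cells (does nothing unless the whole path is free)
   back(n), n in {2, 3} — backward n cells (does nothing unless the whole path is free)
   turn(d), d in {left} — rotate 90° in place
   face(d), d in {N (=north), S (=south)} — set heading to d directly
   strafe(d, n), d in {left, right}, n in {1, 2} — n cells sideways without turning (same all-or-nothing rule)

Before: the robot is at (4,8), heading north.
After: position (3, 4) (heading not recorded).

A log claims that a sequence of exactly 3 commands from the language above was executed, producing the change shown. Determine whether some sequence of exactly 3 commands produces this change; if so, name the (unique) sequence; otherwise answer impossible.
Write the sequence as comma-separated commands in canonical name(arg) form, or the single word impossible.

key: running back(2) before strafe(left, 1) would end elsewhere — order is forced
initial: at (4,8), heading north
step 1 (strafe(left, 1)): at (3,8), heading north
step 2 (back(2)): at (3,6), heading north
step 3 (back(2)): at (3,4), heading north
no rival 3-sequence matches.

strafe(left, 1), back(2), back(2)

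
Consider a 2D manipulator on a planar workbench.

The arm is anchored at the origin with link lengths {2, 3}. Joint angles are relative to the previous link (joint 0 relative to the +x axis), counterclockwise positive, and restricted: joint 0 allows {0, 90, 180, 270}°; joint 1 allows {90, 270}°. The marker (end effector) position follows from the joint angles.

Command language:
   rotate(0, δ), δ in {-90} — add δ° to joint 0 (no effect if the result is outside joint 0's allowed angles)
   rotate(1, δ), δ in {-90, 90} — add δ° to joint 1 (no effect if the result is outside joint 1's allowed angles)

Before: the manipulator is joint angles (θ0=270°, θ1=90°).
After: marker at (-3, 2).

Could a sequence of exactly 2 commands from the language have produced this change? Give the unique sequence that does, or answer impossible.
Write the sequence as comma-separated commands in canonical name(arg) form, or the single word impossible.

t0: joint angles (θ0=270°, θ1=90°)
1. rotate(0, -90) → joint angles (θ0=180°, θ1=90°)
2. rotate(0, -90) → joint angles (θ0=90°, θ1=90°)
uniquely the one of 9 2-step routes that fits.

rotate(0, -90), rotate(0, -90)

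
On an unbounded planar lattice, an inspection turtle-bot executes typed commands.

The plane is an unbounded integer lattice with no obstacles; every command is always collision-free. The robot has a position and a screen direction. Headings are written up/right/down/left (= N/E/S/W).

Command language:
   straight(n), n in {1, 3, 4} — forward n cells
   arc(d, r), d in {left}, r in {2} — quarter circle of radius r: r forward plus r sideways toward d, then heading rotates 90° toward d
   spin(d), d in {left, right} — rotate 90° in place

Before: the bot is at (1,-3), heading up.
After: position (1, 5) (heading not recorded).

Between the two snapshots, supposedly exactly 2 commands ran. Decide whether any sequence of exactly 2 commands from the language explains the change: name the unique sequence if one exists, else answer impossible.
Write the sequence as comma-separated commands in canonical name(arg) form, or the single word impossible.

begin: at (1,-3), heading up
1. straight(4) → at (1,1), heading up
2. straight(4) → at (1,5), heading up
no rival 2-sequence matches.

straight(4), straight(4)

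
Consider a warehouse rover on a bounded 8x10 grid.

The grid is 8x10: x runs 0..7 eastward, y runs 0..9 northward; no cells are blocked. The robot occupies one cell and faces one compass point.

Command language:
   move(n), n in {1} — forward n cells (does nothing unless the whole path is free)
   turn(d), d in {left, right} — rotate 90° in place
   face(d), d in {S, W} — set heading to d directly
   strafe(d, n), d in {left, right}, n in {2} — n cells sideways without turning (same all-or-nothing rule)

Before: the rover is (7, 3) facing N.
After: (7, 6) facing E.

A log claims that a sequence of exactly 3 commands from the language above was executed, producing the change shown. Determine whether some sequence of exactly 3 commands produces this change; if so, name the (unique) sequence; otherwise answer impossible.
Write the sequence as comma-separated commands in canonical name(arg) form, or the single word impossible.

key: running strafe(left, 2) before move(1) would end elsewhere — order is forced
begin: (7, 3) facing N
[1] after move(1): (7, 4) facing N
[2] after turn(right): (7, 4) facing E
[3] after strafe(left, 2): (7, 6) facing E
no other 3-command option fits: unique.

move(1), turn(right), strafe(left, 2)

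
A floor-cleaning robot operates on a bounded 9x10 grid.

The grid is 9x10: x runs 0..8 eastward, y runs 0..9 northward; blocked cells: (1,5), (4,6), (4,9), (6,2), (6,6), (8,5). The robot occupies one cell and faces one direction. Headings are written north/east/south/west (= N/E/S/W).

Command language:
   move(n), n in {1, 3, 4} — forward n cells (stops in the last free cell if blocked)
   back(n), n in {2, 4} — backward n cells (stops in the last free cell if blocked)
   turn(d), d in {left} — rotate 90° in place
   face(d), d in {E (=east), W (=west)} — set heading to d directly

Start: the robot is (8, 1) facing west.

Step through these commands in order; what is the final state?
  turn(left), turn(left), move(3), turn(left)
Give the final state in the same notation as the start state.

from: (8, 1) facing west
[1] after turn(left): (8, 1) facing south
[2] after turn(left): (8, 1) facing east
[3] after move(3): (8, 1) facing east
[4] after turn(left): (8, 1) facing north

(8, 1) facing north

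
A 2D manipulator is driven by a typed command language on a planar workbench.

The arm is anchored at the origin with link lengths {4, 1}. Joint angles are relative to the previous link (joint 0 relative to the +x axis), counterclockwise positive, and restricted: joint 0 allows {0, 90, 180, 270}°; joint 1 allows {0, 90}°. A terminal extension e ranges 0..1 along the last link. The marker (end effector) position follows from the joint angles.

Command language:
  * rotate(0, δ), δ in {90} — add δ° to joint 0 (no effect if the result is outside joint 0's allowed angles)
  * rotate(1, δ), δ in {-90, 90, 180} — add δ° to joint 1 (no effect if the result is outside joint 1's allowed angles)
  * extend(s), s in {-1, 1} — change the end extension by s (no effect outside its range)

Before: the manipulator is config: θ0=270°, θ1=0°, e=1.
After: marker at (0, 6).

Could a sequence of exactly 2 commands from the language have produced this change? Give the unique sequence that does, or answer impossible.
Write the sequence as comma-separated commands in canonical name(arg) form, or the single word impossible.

initial: config: θ0=270°, θ1=0°, e=1
1. rotate(0, 90) → config: θ0=0°, θ1=0°, e=1
2. rotate(0, 90) → config: θ0=90°, θ1=0°, e=1
no other 2-command option fits: unique.

rotate(0, 90), rotate(0, 90)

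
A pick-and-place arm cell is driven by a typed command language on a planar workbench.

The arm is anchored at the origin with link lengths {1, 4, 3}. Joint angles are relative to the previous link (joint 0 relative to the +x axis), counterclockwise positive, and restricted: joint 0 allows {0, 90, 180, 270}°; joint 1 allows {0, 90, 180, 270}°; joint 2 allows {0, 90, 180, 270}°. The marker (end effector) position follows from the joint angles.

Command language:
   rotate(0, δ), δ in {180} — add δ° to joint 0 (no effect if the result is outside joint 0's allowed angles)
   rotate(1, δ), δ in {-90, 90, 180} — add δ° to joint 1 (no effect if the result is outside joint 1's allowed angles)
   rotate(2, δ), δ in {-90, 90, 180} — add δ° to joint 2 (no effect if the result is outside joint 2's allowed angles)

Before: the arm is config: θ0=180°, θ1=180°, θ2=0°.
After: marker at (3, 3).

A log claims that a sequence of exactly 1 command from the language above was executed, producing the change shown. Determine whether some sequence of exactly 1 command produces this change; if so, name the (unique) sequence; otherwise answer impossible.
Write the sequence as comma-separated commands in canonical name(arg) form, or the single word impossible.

initial: config: θ0=180°, θ1=180°, θ2=0°
t=1 rotate(2, 90) ⇒ config: θ0=180°, θ1=180°, θ2=90°
no rival 1-sequence matches.

rotate(2, 90)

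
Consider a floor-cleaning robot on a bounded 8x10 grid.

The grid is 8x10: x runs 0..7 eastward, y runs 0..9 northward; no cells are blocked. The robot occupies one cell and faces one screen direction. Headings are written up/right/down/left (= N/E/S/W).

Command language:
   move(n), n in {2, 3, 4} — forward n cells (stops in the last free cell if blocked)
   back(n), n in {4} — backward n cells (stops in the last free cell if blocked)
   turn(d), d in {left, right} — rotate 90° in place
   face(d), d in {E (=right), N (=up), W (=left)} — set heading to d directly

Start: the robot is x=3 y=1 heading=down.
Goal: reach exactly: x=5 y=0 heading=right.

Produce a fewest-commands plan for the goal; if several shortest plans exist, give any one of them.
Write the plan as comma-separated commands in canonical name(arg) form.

move(3), turn(left), move(2)

from: x=3 y=1 heading=down
step 1 (move(3)): x=3 y=0 heading=down
step 2 (turn(left)): x=3 y=0 heading=right
step 3 (move(2)): x=5 y=0 heading=right
nothing shorter than 3 reaches the goal.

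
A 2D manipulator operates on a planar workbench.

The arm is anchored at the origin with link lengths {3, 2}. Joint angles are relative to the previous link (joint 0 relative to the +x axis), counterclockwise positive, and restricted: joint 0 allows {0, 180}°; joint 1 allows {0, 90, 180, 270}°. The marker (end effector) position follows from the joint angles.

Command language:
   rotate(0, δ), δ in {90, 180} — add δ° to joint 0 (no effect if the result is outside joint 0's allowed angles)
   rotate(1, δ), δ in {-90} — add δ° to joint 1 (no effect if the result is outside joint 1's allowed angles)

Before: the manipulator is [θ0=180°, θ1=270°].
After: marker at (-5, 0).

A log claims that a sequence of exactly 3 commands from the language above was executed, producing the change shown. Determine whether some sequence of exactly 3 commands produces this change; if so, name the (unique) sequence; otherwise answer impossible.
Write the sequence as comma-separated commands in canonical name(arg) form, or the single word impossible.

initial: [θ0=180°, θ1=270°]
t=1 rotate(1, -90) ⇒ [θ0=180°, θ1=180°]
t=2 rotate(1, -90) ⇒ [θ0=180°, θ1=90°]
t=3 rotate(1, -90) ⇒ [θ0=180°, θ1=0°]
all 27 alternatives checked — unique.

rotate(1, -90), rotate(1, -90), rotate(1, -90)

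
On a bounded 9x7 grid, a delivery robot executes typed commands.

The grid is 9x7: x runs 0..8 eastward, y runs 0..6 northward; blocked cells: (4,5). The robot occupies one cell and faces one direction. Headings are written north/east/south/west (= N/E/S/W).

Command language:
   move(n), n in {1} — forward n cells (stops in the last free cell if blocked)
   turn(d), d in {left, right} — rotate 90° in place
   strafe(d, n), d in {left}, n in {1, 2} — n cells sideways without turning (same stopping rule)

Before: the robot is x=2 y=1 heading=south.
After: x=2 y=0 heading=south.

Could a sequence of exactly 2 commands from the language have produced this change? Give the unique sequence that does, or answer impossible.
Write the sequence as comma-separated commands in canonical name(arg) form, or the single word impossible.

move(1), move(1)

key: still facing S at the end — nothing in the sequence rotates
t0: x=2 y=1 heading=south
step 1 (move(1)): x=2 y=0 heading=south
step 2 (move(1)): x=2 y=0 heading=south
all 25 alternatives checked — unique.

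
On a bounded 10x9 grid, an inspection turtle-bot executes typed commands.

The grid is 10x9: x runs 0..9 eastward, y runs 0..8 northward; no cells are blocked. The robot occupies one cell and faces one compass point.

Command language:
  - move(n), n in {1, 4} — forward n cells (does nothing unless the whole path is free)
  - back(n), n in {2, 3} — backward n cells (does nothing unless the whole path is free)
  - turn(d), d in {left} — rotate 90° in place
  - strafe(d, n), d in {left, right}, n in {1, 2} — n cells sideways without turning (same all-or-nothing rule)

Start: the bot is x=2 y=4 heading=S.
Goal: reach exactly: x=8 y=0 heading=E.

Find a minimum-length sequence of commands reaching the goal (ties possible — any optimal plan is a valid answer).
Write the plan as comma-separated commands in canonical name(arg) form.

initial: x=2 y=4 heading=S
t=1 move(4) ⇒ x=2 y=0 heading=S
t=2 strafe(left, 2) ⇒ x=4 y=0 heading=S
t=3 turn(left) ⇒ x=4 y=0 heading=E
t=4 move(4) ⇒ x=8 y=0 heading=E
nothing shorter than 4 reaches the goal.

move(4), strafe(left, 2), turn(left), move(4)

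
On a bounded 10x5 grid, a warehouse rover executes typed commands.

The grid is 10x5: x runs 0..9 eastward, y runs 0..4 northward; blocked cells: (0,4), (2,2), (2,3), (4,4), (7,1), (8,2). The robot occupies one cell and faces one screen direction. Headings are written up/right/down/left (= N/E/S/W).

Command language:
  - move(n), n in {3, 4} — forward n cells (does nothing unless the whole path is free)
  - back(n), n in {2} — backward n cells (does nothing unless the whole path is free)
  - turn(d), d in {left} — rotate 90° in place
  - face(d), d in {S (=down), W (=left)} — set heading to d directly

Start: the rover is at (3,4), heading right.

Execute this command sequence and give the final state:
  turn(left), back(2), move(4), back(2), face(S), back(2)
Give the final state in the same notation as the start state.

at (3,2), heading down

initial: at (3,4), heading right
[1] after turn(left): at (3,4), heading up
[2] after back(2): at (3,2), heading up
[3] after move(4): at (3,2), heading up
[4] after back(2): at (3,0), heading up
[5] after face(S): at (3,0), heading down
[6] after back(2): at (3,2), heading down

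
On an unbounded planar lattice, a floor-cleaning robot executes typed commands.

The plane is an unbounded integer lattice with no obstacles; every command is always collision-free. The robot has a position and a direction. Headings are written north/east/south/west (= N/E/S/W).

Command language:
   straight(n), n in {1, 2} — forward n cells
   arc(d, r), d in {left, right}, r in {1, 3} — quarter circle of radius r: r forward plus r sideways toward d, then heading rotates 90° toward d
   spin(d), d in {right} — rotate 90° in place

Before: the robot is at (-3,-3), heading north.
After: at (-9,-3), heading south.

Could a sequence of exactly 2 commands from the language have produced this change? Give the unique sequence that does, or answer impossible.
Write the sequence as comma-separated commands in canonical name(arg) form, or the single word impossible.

arc(left, 3), arc(left, 3)

key: cell and facing (now S) both changed — the 2 commands mix motion and turning
begin: at (-3,-3), heading north
t=1 arc(left, 3) ⇒ at (-6,0), heading west
t=2 arc(left, 3) ⇒ at (-9,-3), heading south
uniquely the one of 49 2-step routes that fits.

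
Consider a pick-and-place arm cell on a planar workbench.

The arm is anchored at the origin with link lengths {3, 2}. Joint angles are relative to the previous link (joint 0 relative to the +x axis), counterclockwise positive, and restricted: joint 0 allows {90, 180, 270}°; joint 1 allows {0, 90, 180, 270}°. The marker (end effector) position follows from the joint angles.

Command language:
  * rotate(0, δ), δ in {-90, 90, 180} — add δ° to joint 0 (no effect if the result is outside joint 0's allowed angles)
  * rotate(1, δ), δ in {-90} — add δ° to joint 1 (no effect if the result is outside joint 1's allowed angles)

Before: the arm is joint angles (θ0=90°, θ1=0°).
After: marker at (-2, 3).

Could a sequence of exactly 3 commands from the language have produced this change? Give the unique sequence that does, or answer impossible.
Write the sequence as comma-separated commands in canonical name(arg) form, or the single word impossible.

rotate(1, -90), rotate(1, -90), rotate(1, -90)

start: joint angles (θ0=90°, θ1=0°)
1. rotate(1, -90) → joint angles (θ0=90°, θ1=270°)
2. rotate(1, -90) → joint angles (θ0=90°, θ1=180°)
3. rotate(1, -90) → joint angles (θ0=90°, θ1=90°)
no rival 3-sequence matches.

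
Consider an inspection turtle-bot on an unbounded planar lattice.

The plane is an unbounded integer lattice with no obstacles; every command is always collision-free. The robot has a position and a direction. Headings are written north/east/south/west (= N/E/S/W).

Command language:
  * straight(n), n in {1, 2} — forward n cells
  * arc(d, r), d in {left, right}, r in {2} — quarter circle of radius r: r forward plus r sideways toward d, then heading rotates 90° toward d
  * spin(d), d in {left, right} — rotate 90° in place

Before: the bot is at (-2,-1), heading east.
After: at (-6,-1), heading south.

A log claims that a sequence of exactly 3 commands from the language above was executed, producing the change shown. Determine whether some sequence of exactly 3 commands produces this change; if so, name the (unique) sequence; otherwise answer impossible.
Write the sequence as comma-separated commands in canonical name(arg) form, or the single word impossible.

key: order matters: swapping spin(left) and arc(left, 2) lands elsewhere
t0: at (-2,-1), heading east
step 1 (spin(left)): at (-2,-1), heading north
step 2 (arc(left, 2)): at (-4,1), heading west
step 3 (arc(left, 2)): at (-6,-1), heading south
all 216 alternatives checked — unique.

spin(left), arc(left, 2), arc(left, 2)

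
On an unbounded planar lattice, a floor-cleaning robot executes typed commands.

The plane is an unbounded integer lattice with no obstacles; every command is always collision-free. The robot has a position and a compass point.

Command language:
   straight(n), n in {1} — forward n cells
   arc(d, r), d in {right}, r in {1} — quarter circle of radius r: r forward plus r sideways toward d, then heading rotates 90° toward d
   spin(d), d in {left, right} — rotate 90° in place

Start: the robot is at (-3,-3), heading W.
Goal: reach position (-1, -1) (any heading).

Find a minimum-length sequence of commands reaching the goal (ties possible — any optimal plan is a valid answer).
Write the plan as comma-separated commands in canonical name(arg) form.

begin: at (-3,-3), heading W
[1] after arc(right, 1): at (-4,-2), heading N
[2] after arc(right, 1): at (-3,-1), heading E
[3] after straight(1): at (-2,-1), heading E
[4] after straight(1): at (-1,-1), heading E
nothing shorter than 4 reaches the goal.

arc(right, 1), arc(right, 1), straight(1), straight(1)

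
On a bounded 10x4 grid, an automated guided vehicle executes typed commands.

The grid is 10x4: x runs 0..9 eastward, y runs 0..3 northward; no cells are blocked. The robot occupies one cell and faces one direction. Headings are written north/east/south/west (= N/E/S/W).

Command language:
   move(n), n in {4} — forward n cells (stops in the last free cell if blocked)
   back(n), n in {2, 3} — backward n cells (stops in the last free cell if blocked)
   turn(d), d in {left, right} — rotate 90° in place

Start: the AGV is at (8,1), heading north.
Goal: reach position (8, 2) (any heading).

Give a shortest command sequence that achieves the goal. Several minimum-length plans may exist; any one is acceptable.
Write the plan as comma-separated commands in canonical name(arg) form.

turn(left), turn(left), move(4), back(2)

initial: at (8,1), heading north
t=1 turn(left) ⇒ at (8,1), heading west
t=2 turn(left) ⇒ at (8,1), heading south
t=3 move(4) ⇒ at (8,0), heading south
t=4 back(2) ⇒ at (8,2), heading south
no 3-step plan works, so 4 is optimal.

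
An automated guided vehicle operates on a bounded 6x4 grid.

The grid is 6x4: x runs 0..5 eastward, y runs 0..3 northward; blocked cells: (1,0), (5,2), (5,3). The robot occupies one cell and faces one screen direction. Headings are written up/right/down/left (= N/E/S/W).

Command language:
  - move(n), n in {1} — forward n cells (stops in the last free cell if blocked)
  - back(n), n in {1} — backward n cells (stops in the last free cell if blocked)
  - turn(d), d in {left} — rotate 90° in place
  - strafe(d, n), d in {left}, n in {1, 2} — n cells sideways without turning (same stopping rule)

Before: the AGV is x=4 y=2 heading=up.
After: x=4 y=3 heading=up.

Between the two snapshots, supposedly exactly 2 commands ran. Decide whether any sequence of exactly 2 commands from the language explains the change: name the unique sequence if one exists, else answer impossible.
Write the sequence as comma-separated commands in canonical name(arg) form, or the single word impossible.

move(1), move(1)

key: heading stays N — no command in the sequence turns
t0: x=4 y=2 heading=up
t=1 move(1) ⇒ x=4 y=3 heading=up
t=2 move(1) ⇒ x=4 y=3 heading=up
all 25 alternatives checked — unique.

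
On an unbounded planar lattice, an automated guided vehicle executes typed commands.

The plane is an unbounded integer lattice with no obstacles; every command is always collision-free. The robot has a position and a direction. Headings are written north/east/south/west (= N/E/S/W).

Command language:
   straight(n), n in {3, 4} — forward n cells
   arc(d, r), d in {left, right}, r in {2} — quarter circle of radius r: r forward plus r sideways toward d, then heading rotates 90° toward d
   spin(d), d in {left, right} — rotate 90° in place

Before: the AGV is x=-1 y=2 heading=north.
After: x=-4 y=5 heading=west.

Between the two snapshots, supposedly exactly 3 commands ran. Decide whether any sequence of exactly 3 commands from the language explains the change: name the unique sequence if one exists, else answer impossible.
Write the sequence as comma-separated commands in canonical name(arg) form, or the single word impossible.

straight(3), spin(left), straight(3)

key: position moved to (-4,5) AND the heading swung to W — translation plus rotation needed
t0: x=-1 y=2 heading=north
[1] after straight(3): x=-1 y=5 heading=north
[2] after spin(left): x=-1 y=5 heading=west
[3] after straight(3): x=-4 y=5 heading=west
all 216 alternatives checked — unique.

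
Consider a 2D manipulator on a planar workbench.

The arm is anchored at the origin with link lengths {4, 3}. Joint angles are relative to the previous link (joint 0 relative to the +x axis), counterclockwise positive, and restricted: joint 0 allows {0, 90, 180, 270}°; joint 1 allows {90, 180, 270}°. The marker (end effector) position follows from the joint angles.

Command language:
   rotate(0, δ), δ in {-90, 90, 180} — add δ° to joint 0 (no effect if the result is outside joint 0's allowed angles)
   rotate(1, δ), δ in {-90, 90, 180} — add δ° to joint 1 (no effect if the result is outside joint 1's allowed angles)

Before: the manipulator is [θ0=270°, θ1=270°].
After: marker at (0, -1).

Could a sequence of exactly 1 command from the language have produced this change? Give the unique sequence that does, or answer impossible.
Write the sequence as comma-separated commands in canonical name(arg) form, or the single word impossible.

rotate(1, -90)

t0: [θ0=270°, θ1=270°]
t=1 rotate(1, -90) ⇒ [θ0=270°, θ1=180°]
uniquely the one of 6 1-step routes that fits.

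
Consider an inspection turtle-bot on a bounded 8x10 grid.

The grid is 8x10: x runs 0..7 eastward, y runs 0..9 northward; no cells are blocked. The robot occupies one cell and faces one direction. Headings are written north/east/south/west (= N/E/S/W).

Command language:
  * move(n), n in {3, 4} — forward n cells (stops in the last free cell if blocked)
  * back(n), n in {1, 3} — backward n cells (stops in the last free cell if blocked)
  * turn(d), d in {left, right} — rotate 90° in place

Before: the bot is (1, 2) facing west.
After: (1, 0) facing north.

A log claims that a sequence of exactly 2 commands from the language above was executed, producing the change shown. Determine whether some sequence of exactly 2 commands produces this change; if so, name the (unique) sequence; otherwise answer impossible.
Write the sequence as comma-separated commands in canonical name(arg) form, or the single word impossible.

key: back(3) runs into the grid edge before its full distance
start: (1, 2) facing west
t=1 turn(right) ⇒ (1, 2) facing north
t=2 back(3) ⇒ (1, 0) facing north
uniquely the one of 36 2-step routes that fits.

turn(right), back(3)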